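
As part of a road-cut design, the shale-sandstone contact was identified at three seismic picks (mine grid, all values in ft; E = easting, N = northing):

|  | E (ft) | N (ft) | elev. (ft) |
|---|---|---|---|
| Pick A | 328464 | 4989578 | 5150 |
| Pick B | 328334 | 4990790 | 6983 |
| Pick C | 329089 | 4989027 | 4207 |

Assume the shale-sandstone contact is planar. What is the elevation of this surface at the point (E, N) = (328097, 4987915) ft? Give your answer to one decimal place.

2740.6 ft

Two edge vectors: Pick A→Pick B = (-130, 1212, 1833), Pick A→Pick C = (625, -551, -943).
Normal n = (Pick A→Pick B) × (Pick A→Pick C) = (-132933, 1023035, -685870).
So ∂z/∂E = −n_x/n_z = −0.193816612 and ∂z/∂N = −n_y/n_z = 1.491587327.
Intercept c from Pick A: 5150 + 63661.78 − 7442391.31 = −7373579.53.
At (328097, 4987915): z = −63590.6 + 7439910.8 − 7373579.53 = 2740.6 ft.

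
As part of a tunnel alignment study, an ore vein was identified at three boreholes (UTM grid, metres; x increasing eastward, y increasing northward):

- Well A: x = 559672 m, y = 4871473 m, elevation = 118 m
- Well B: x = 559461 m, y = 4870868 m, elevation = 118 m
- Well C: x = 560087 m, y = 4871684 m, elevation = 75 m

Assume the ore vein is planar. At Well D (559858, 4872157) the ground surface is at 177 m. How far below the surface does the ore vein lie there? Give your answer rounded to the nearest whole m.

Let the plane be z = a·x + b·y + c.
Well B−Well A: −211a − 605b = 0;  Well C−Well A: 415a + 211b = −43.
Solving gives a = −0.12594769, b = 0.04392556.
Then c = 118 − a·559672 − b·4871473 = −143374.78.
At (559858, 4872157): z_contact = −70512.8 + 214012.2 − 143374.78 = 124.6 m.
Depth below ground = 177 − 124.6 = 52 m.

52 m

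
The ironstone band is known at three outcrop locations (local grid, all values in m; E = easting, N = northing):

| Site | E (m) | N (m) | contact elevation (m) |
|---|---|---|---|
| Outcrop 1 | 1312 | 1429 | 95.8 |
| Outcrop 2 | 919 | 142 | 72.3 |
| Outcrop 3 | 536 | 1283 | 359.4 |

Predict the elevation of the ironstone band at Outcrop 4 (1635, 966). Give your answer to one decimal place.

Let the plane be z = a·E + b·N + c.
Outcrop 2−Outcrop 1: −393a − 1287b = −23.5;  Outcrop 3−Outcrop 1: −776a − 146b = 263.6.
Solving gives a = −0.364041, b = 0.129424.
Then c = 95.8 − a·1312 − b·1429 = 388.48.
At (1635, 966): z = −595.2 + 125.0 + 388.48 = -81.7 m.

-81.7 m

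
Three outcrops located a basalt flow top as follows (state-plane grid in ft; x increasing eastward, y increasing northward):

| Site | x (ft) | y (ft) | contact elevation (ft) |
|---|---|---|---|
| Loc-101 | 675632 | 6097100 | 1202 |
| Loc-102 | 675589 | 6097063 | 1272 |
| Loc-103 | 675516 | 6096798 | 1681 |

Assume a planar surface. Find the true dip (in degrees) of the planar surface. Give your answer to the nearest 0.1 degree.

Two edge vectors: Loc-101→Loc-102 = (-43, -37, 70), Loc-101→Loc-103 = (-116, -302, 479).
Normal n = (Loc-101→Loc-102) × (Loc-101→Loc-103) = (3417, 12477, 8694).
So ∂z/∂x = −n_x/n_z = −0.39303 and ∂z/∂y = −n_y/n_z = −1.43513.
Gradient magnitude |∇z| = √(a² + b²) = √(0.15447 + 2.05959) = 1.48797.
True dip = arctan(1.48797) = 56.1°, dipping toward NNE (azimuth ≈ 015°).

56.1°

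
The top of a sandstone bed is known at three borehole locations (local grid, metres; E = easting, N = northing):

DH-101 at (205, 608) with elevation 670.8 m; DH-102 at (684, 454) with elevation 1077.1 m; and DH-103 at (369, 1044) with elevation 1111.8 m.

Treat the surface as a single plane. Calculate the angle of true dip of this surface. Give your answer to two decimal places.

Let the plane be z = a·E + b·N + c.
DH-102−DH-101: 479a − 154b = 406.3;  DH-103−DH-101: 164a + 436b = 441.
Solving gives a = 1.04682, b = 0.61771.
Gradient magnitude |∇z| = √(a² + b²) = √(1.09583 + 0.38157) = 1.21548.
True dip = arctan(1.21548) = 50.56°, dipping toward WSW (azimuth ≈ 239°).

50.56°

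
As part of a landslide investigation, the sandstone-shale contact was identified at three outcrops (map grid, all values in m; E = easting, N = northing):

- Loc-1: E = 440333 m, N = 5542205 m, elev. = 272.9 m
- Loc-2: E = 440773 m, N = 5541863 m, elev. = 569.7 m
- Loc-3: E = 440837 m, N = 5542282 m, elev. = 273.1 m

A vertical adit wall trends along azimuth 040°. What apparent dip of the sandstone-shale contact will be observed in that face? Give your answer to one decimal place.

25.8°

Let the plane be z = a·E + b·N + c.
Loc-2−Loc-1: 440a − 342b = 296.8;  Loc-3−Loc-1: 504a + 77b = 0.2.
Solving gives a = 0.11114, b = −0.72485.
Unit vector along 040° is (sin 40°, cos 40°) = (0.6428, 0.7660).
Slope in that direction = a·(0.6428) + b·(0.7660) = −0.48383.
Apparent dip = arctan|0.48383| = 25.8° (true dip is 36.3°, so apparent ≤ true as expected).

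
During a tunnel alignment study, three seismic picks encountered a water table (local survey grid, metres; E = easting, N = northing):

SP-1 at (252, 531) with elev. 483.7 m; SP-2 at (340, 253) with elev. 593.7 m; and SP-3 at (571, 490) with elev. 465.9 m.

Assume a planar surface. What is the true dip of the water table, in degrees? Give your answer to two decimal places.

23.99°

Two edge vectors: SP-1→SP-2 = (88, -278, 110), SP-1→SP-3 = (319, -41, -17.8).
Normal n = (SP-1→SP-2) × (SP-1→SP-3) = (9458.4, 36656.4, 85074).
So ∂z/∂E = −n_x/n_z = −0.11118 and ∂z/∂N = −n_y/n_z = −0.43088.
Gradient magnitude |∇z| = √(a² + b²) = √(0.01236 + 0.18565) = 0.44499.
True dip = arctan(0.44499) = 23.99°, dipping toward NNE (azimuth ≈ 014°).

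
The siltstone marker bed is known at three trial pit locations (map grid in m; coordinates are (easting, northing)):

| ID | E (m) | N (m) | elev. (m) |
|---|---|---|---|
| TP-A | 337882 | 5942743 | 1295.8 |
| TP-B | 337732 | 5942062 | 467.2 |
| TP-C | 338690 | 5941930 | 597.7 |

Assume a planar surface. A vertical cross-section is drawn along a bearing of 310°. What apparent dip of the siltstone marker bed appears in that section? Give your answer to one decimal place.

27.2°

Two edge vectors: TP-A→TP-B = (-150, -681, -828.6), TP-A→TP-C = (808, -813, -698.1).
Normal n = (TP-A→TP-B) × (TP-A→TP-C) = (-198245.7, -774223.8, 672198).
So ∂z/∂E = −n_x/n_z = 0.29492 and ∂z/∂N = −n_y/n_z = 1.15178.
Unit vector along 310° is (sin 310°, cos 310°) = (-0.7660, 0.6428).
Slope in that direction = a·(-0.7660) + b·(0.6428) = 0.51443.
Apparent dip = arctan|0.51443| = 27.2° (true dip is 49.9°, so apparent ≤ true as expected).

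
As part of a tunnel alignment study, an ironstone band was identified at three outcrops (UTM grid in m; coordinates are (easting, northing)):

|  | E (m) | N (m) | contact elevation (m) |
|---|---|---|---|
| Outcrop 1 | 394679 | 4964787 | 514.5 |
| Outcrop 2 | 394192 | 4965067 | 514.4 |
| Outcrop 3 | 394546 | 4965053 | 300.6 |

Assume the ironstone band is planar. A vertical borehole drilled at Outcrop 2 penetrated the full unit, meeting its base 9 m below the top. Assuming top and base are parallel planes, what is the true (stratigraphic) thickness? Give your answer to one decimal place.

Two edge vectors: Outcrop 1→Outcrop 2 = (-487, 280, -0.1), Outcrop 1→Outcrop 3 = (-133, 266, -213.9).
Normal n = (Outcrop 1→Outcrop 2) × (Outcrop 1→Outcrop 3) = (-59865.4, -104156, -92302).
So ∂z/∂E = −n_x/n_z = −0.64858 and ∂z/∂N = −n_y/n_z = −1.12843.
|∇z| = √(a²+b²) = 1.30154, so dip δ = arctan(1.30154) = 52.46°.
True thickness = vertical thickness × cos δ = 9 × cos 52.46° = 5.5 m.

5.5 m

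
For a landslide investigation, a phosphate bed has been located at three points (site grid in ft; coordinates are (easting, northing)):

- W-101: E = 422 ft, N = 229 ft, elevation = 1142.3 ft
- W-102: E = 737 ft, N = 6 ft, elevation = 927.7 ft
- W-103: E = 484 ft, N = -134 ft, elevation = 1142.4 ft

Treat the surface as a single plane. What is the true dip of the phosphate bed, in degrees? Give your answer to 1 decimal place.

Two edge vectors: W-101→W-102 = (315, -223, -214.6), W-101→W-103 = (62, -363, 0.1).
Normal n = (W-101→W-102) × (W-101→W-103) = (-77922.1, -13336.7, -100519).
So ∂z/∂E = −n_x/n_z = −0.77520 and ∂z/∂N = −n_y/n_z = −0.13268.
Gradient magnitude |∇z| = √(a² + b²) = √(0.60093 + 0.01760) = 0.78647.
True dip = arctan(0.78647) = 38.2°, dipping toward E (azimuth ≈ 080°).

38.2°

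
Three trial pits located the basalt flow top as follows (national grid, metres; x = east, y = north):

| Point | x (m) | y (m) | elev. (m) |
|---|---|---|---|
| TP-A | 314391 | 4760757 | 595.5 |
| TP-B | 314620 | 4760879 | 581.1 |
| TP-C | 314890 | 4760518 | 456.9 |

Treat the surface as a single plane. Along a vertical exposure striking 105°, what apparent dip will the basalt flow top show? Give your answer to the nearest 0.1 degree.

12.7°

Two edge vectors: TP-A→TP-B = (229, 122, -14.4), TP-A→TP-C = (499, -239, -138.6).
Normal n = (TP-A→TP-B) × (TP-A→TP-C) = (-20350.8, 24553.8, -115609).
So ∂z/∂x = −n_x/n_z = −0.17603 and ∂z/∂y = −n_y/n_z = 0.21239.
Unit vector along 105° is (sin 105°, cos 105°) = (0.9659, -0.2588).
Slope in that direction = a·(0.9659) + b·(-0.2588) = −0.22500.
Apparent dip = arctan|0.22500| = 12.7° (true dip is 15.4°, so apparent ≤ true as expected).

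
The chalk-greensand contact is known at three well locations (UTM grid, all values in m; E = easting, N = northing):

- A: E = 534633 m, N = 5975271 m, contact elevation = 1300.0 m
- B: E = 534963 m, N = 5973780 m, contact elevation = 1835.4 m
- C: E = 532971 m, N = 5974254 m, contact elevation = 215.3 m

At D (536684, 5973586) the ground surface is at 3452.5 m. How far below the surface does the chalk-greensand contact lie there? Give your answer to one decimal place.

258.1 m

Two edge vectors: A→B = (330, -1491, 535.4), A→C = (-1662, -1017, -1084.7).
Normal n = (A→B) × (A→C) = (2161789.5, -531883.8, -2813652).
So ∂z/∂E = −n_x/n_z = 0.768321562 and ∂z/∂N = −n_y/n_z = −0.189036811.
Intercept c from A: 1300 − 410770.06 + 1129546.17 = 720076.11.
At (536684, 5973586): z_contact = 412345.89 − 1129227.64 + 720076.11 = 3194.35 m.
Depth below ground = 3452.5 − 3194.35 = 258.1 m.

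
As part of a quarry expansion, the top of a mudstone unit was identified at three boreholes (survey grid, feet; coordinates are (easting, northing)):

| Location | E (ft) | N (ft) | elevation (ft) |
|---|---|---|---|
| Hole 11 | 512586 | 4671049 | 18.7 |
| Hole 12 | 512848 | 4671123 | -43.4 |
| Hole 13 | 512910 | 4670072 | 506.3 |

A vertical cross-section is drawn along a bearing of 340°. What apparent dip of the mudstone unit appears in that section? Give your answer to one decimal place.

25.0°

Two edge vectors: Hole 11→Hole 12 = (262, 74, -62.1), Hole 11→Hole 13 = (324, -977, 487.6).
Normal n = (Hole 11→Hole 12) × (Hole 11→Hole 13) = (-24589.3, -147871.6, -279950).
So ∂z/∂E = −n_x/n_z = −0.08783 and ∂z/∂N = −n_y/n_z = −0.52821.
Unit vector along 340° is (sin 340°, cos 340°) = (-0.3420, 0.9397).
Slope in that direction = a·(-0.3420) + b·(0.9397) = −0.46631.
Apparent dip = arctan|0.46631| = 25.0° (true dip is 28.2°, so apparent ≤ true as expected).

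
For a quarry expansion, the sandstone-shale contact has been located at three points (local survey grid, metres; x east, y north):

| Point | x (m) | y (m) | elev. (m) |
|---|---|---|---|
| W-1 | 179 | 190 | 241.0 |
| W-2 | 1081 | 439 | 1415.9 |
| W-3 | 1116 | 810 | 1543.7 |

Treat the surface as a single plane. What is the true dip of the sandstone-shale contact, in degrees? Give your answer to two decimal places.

Two edge vectors: W-1→W-2 = (902, 249, 1174.9), W-1→W-3 = (937, 620, 1302.7).
Normal n = (W-1→W-2) × (W-1→W-3) = (-404065.7, -74154.1, 325927).
So ∂z/∂x = −n_x/n_z = 1.23974 and ∂z/∂y = −n_y/n_z = 0.22752.
Gradient magnitude |∇z| = √(a² + b²) = √(1.53696 + 0.05176) = 1.26045.
True dip = arctan(1.26045) = 51.57°, dipping toward W (azimuth ≈ 260°).

51.57°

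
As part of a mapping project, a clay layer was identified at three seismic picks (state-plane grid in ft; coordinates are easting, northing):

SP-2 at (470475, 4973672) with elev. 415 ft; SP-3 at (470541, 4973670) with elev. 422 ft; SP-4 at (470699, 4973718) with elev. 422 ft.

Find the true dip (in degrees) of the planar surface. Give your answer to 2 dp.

18.35°

Let the plane be z = a·easting + b·northing + c.
SP-3−SP-2: 66a − 2b = 7;  SP-4−SP-2: 224a + 46b = 7.
Solving gives a = 0.09644, b = −0.31745.
Gradient magnitude |∇z| = √(a² + b²) = √(0.00930 + 0.10078) = 0.33178.
True dip = arctan(0.33178) = 18.35°, dipping toward NNW (azimuth ≈ 343°).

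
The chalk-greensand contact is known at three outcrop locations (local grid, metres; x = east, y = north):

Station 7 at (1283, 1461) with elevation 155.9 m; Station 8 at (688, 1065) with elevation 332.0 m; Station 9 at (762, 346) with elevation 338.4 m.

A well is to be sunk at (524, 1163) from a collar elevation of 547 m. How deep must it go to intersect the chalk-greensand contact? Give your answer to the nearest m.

Two edge vectors: Station 7→Station 8 = (-595, -396, 176.1), Station 7→Station 9 = (-521, -1115, 182.5).
Normal n = (Station 7→Station 8) × (Station 7→Station 9) = (124081.5, 16839.4, 457109).
So ∂z/∂x = −n_x/n_z = −0.27145 and ∂z/∂y = −n_y/n_z = −0.03684.
Intercept c from Station 7: 155.9 + 348.27 + 53.82 = 557.99.
At (524, 1163): z_contact = −142.2 − 42.8 + 557.99 = 372.9 m.
Depth below ground = 547 − 372.9 = 174 m.

174 m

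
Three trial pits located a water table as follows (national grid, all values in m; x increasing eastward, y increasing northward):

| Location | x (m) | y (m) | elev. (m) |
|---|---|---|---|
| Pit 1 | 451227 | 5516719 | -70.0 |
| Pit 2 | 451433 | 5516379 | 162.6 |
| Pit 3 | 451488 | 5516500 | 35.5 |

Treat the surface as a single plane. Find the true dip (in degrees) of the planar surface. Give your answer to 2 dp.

Let the plane be z = a·x + b·y + c.
Pit 2−Pit 1: 206a − 340b = 232.6;  Pit 3−Pit 1: 261a − 219b = 105.5.
Solving gives a = −0.34542, b = −0.89340.
Gradient magnitude |∇z| = √(a² + b²) = √(0.11932 + 0.79817) = 0.95785.
True dip = arctan(0.95785) = 43.77°, dipping toward NNE (azimuth ≈ 021°).

43.77°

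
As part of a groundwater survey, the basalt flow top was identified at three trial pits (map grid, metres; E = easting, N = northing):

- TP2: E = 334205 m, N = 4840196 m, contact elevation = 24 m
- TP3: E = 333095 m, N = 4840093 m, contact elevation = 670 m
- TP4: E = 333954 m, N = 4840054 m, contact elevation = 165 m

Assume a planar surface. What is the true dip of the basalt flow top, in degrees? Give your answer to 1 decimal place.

Let the plane be z = a·E + b·N + c.
TP3−TP2: −1110a − 103b = 646;  TP4−TP2: −251a − 142b = 141.
Solving gives a = −0.58595, b = 0.04277.
Gradient magnitude |∇z| = √(a² + b²) = √(0.34334 + 0.00183) = 0.58751.
True dip = arctan(0.58751) = 30.4°, dipping toward E (azimuth ≈ 094°).

30.4°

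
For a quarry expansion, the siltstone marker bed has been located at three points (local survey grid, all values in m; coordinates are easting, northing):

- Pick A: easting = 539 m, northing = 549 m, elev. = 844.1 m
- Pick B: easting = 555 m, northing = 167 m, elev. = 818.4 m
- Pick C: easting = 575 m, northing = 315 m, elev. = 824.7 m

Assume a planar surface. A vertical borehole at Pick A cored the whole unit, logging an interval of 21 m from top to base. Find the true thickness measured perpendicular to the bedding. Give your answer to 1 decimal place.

Two edge vectors: Pick A→Pick B = (16, -382, -25.7), Pick A→Pick C = (36, -234, -19.4).
Normal n = (Pick A→Pick B) × (Pick A→Pick C) = (1397, -614.8, 10008).
So ∂z/∂easting = −n_x/n_z = −0.13959 and ∂z/∂northing = −n_y/n_z = 0.06143.
|∇z| = √(a²+b²) = 0.15251, so dip δ = arctan(0.15251) = 8.67°.
True thickness = vertical thickness × cos δ = 21 × cos 8.67° = 20.8 m.

20.8 m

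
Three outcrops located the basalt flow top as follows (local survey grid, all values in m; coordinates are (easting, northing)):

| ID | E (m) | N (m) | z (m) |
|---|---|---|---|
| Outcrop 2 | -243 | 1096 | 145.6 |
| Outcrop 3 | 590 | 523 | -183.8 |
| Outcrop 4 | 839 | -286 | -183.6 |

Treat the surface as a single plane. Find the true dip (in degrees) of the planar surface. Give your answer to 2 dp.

27.71°

Let the plane be z = a·E + b·N + c.
Outcrop 3−Outcrop 2: 833a − 573b = −329.4;  Outcrop 4−Outcrop 2: 1082a − 1382b = −329.2.
Solving gives a = −0.50186, b = −0.15471.
Gradient magnitude |∇z| = √(a² + b²) = √(0.25187 + 0.02394) = 0.52517.
True dip = arctan(0.52517) = 27.71°, dipping toward ENE (azimuth ≈ 073°).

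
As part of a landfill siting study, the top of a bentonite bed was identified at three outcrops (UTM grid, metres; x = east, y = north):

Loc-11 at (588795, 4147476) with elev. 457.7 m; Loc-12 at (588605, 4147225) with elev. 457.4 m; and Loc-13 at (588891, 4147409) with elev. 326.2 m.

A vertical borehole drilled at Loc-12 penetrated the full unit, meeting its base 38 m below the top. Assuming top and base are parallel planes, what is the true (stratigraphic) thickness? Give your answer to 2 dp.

Two edge vectors: Loc-11→Loc-12 = (-190, -251, -0.3), Loc-11→Loc-13 = (96, -67, -131.5).
Normal n = (Loc-11→Loc-12) × (Loc-11→Loc-13) = (32986.4, -25013.8, 36826).
So ∂z/∂x = −n_x/n_z = −0.89574 and ∂z/∂y = −n_y/n_z = 0.67924.
|∇z| = √(a²+b²) = 1.12415, so dip δ = arctan(1.12415) = 48.34°.
True thickness = vertical thickness × cos δ = 38 × cos 48.34° = 25.26 m.

25.26 m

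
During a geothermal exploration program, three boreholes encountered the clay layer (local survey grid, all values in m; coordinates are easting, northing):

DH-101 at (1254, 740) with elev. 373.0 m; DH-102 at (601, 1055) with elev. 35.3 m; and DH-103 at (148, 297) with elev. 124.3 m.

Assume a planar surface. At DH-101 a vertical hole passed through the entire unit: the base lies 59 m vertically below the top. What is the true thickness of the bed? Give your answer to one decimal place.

53.0 m

Let the plane be z = a·easting + b·northing + c.
DH-102−DH-101: −653a + 315b = −337.7;  DH-103−DH-101: −1106a − 443b = −248.7.
Solving gives a = 0.35746, b = −0.33104.
|∇z| = √(a²+b²) = 0.48720, so dip δ = arctan(0.48720) = 25.98°.
True thickness = vertical thickness × cos δ = 59 × cos 25.98° = 53.0 m.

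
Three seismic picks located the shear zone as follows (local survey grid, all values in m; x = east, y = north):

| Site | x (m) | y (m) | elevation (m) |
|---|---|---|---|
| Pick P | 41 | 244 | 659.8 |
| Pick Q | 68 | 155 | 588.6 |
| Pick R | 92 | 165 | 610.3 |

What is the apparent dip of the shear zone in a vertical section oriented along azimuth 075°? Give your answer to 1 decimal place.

Let the plane be z = a·x + b·y + c.
Pick Q−Pick P: 27a − 89b = −71.2;  Pick R−Pick P: 51a − 79b = −49.5.
Solving gives a = 0.50677, b = 0.95374.
Unit vector along 075° is (sin 75°, cos 75°) = (0.9659, 0.2588).
Slope in that direction = a·(0.9659) + b·(0.2588) = 0.73635.
Apparent dip = arctan|0.73635| = 36.4° (true dip is 47.2°, so apparent ≤ true as expected).

36.4°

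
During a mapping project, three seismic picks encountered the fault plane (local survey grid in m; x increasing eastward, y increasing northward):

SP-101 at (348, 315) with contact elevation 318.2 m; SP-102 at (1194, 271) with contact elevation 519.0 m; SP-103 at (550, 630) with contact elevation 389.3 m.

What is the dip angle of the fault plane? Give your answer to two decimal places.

Let the plane be z = a·x + b·y + c.
SP-102−SP-101: 846a − 44b = 200.8;  SP-103−SP-101: 202a + 315b = 71.1.
Solving gives a = 0.24105, b = 0.07113.
Gradient magnitude |∇z| = √(a² + b²) = √(0.05811 + 0.00506) = 0.25133.
True dip = arctan(0.25133) = 14.11°, dipping toward WSW (azimuth ≈ 254°).

14.11°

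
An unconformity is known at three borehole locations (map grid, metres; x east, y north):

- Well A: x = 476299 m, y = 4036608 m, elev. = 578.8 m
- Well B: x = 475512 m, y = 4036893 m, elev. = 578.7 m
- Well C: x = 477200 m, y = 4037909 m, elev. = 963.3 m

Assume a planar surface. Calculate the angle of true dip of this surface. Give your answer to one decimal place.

Let the plane be z = a·x + b·y + c.
Well B−Well A: −787a + 285b = −0.1;  Well C−Well A: 901a + 1301b = 384.5.
Solving gives a = 0.08567, b = 0.23621.
Gradient magnitude |∇z| = √(a² + b²) = √(0.00734 + 0.05580) = 0.25127.
True dip = arctan(0.25127) = 14.1°, dipping toward SSW (azimuth ≈ 200°).

14.1°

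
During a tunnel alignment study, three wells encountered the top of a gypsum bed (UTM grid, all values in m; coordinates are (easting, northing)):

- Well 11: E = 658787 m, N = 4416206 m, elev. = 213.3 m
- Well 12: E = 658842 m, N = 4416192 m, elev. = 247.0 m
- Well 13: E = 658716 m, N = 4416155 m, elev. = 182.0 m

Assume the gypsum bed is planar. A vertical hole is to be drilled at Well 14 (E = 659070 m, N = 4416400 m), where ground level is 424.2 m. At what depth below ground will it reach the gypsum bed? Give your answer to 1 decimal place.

Two edge vectors: Well 11→Well 12 = (55, -14, 33.7), Well 11→Well 13 = (-71, -51, -31.3).
Normal n = (Well 11→Well 12) × (Well 11→Well 13) = (2156.9, -671.2, -3799).
So ∂z/∂E = −n_x/n_z = 0.567754672 and ∂z/∂N = −n_y/n_z = −0.176678073.
Intercept c from Well 11: 213.3 − 374029.40 + 780246.77 = 406430.67.
At (659070, 4416400): z_contact = 374190.07 − 780281.04 + 406430.67 = 339.70 m.
Depth below ground = 424.2 − 339.70 = 84.5 m.

84.5 m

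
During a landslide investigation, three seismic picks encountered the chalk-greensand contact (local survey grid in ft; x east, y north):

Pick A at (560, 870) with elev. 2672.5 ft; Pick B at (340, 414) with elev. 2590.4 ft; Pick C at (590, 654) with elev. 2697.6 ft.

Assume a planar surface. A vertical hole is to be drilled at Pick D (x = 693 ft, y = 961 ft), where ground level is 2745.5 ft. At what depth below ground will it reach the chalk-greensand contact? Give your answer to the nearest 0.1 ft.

Two edge vectors: Pick A→Pick B = (-220, -456, -82.1), Pick A→Pick C = (30, -216, 25.1).
Normal n = (Pick A→Pick B) × (Pick A→Pick C) = (-29179.2, 3059, 61200).
So ∂z/∂x = −n_x/n_z = 0.47678 and ∂z/∂y = −n_y/n_z = −0.04998.
Intercept c from Pick A: 2672.5 − 267.00 + 43.49 = 2448.99.
At (693, 961): z_contact = 330.41 − 48.03 + 2448.99 = 2731.36 ft.
Depth below ground = 2745.5 − 2731.36 = 14.1 ft.

14.1 ft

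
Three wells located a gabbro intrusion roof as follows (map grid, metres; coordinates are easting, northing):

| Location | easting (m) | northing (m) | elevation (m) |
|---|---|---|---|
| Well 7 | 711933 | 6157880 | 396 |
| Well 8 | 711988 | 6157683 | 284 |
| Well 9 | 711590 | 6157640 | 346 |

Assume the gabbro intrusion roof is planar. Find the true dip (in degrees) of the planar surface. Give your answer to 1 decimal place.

28.9°

Let the plane be z = a·easting + b·northing + c.
Well 8−Well 7: 55a − 197b = −112;  Well 9−Well 7: −343a − 240b = −50.
Solving gives a = −0.21084, b = 0.50966.
Gradient magnitude |∇z| = √(a² + b²) = √(0.04445 + 0.25976) = 0.55155.
True dip = arctan(0.55155) = 28.9°, dipping toward SSE (azimuth ≈ 158°).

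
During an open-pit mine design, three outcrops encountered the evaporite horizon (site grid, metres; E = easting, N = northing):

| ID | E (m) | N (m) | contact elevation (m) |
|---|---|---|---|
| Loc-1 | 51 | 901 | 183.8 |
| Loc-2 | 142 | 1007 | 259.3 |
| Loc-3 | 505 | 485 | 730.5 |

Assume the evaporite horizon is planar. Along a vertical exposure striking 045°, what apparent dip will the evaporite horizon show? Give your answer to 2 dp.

Let the plane be z = a·E + b·N + c.
Loc-2−Loc-1: 91a + 106b = 75.5;  Loc-3−Loc-1: 454a − 416b = 546.7.
Solving gives a = 1.03929, b = −0.17996.
Unit vector along 045° is (sin 45°, cos 45°) = (0.7071, 0.7071).
Slope in that direction = a·(0.7071) + b·(0.7071) = 0.60764.
Apparent dip = arctan|0.60764| = 31.28° (true dip is 46.5°, so apparent ≤ true as expected).

31.28°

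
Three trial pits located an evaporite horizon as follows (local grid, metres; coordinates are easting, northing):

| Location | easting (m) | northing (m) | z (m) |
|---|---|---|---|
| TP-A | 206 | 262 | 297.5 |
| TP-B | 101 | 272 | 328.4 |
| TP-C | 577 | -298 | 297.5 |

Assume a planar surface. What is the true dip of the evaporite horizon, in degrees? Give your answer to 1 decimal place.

Two edge vectors: TP-A→TP-B = (-105, 10, 30.9), TP-A→TP-C = (371, -560, 0).
Normal n = (TP-A→TP-B) × (TP-A→TP-C) = (17304, 11463.9, 55090).
So ∂z/∂easting = −n_x/n_z = −0.31410 and ∂z/∂northing = −n_y/n_z = −0.20809.
Gradient magnitude |∇z| = √(a² + b²) = √(0.09866 + 0.04330) = 0.37678.
True dip = arctan(0.37678) = 20.6°, dipping toward ENE (azimuth ≈ 056°).

20.6°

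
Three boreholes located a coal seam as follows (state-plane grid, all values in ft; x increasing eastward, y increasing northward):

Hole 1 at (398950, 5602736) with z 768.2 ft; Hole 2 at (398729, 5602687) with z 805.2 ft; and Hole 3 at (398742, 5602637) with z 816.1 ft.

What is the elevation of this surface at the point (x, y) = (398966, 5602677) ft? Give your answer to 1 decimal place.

Two edge vectors: Hole 1→Hole 2 = (-221, -49, 37), Hole 1→Hole 3 = (-208, -99, 47.9).
Normal n = (Hole 1→Hole 2) × (Hole 1→Hole 3) = (1315.9, 2889.9, 11687).
So ∂z/∂x = −n_x/n_z = −0.112595191 and ∂z/∂y = −n_y/n_z = −0.247274750.
Intercept c from Hole 1: 768.2 + 44919.85 + 1385415.14 = 1431103.19.
At (398966, 5602677): z = −44921.7 − 1385400.6 + 1431103.19 = 781.0 ft.

781.0 ft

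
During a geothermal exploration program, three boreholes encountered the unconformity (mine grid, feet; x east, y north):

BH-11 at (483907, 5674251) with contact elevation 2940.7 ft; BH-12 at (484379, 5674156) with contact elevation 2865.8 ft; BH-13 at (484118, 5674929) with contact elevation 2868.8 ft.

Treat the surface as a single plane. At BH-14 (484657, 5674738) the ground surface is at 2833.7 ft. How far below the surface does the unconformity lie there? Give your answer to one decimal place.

46.0 ft

Let the plane be z = a·x + b·y + c.
BH-12−BH-11: 472a − 95b = −74.9;  BH-13−BH-11: 211a + 678b = −71.9.
Solving gives a = −0.169418722, b = −0.053322492.
Then c = 2940.7 − a·483907 − b·5674251 = 387488.81.
At (484657, 5674738): z_contact = −82109.97 − 302591.17 + 387488.81 = 2787.67 ft.
Depth below ground = 2833.7 − 2787.67 = 46.0 ft.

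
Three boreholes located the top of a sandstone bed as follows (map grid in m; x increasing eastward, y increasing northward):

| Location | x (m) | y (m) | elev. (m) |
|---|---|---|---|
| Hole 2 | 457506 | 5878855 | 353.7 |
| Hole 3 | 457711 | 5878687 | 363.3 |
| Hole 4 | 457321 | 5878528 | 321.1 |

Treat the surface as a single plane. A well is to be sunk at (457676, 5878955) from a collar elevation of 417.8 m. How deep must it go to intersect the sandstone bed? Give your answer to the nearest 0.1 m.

44.2 m

Let the plane be z = a·x + b·y + c.
Hole 3−Hole 2: 205a − 168b = 9.6;  Hole 4−Hole 2: −185a − 327b = −32.6.
Solving gives a = 0.087815319, b = 0.050012740.
Then c = 353.7 − a·457506 − b·5878855 = −333839.98.
At (457676, 5878955): z_contact = 40190.96 + 294022.65 − 333839.98 = 373.63 m.
Depth below ground = 417.8 − 373.63 = 44.2 m.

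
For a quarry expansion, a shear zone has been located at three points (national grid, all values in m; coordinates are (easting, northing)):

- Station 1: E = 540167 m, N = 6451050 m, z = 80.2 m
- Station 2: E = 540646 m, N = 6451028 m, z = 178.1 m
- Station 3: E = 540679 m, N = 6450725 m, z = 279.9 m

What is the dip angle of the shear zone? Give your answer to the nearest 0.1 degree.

20.2°

Two edge vectors: Station 1→Station 2 = (479, -22, 97.9), Station 1→Station 3 = (512, -325, 199.7).
Normal n = (Station 1→Station 2) × (Station 1→Station 3) = (27424.1, -45531.5, -144411).
So ∂z/∂E = −n_x/n_z = 0.18990 and ∂z/∂N = −n_y/n_z = −0.31529.
Gradient magnitude |∇z| = √(a² + b²) = √(0.03606 + 0.09941) = 0.36806.
True dip = arctan(0.36806) = 20.2°, dipping toward NNW (azimuth ≈ 329°).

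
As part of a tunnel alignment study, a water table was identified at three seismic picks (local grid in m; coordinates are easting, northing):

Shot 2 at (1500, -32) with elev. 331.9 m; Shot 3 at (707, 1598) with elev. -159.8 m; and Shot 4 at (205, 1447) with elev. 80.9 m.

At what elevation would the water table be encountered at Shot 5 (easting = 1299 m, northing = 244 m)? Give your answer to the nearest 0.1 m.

Two edge vectors: Shot 2→Shot 3 = (-793, 1630, -491.7), Shot 2→Shot 4 = (-1295, 1479, -251).
Normal n = (Shot 2→Shot 3) × (Shot 2→Shot 4) = (318094.3, 437708.5, 938003).
So ∂z/∂easting = −n_x/n_z = −0.339119 and ∂z/∂northing = −n_y/n_z = −0.466639.
Intercept c from Shot 2: 331.9 + 508.68 − 14.93 = 825.65.
At (1299, 244): z = −440.5 − 113.9 + 825.65 = 271.3 m.

271.3 m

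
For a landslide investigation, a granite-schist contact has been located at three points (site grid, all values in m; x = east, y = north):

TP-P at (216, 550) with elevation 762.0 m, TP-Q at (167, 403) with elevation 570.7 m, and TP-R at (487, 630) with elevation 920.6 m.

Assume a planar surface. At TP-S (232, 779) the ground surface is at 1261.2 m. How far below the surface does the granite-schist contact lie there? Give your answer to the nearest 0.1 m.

Let the plane be z = a·x + b·y + c.
TP-Q−TP-P: −49a − 147b = −191.3;  TP-R−TP-P: 271a + 80b = 158.6.
Solving gives a = 0.22302, b = 1.22702.
Then c = 762 − a·216 − b·550 = 38.97.
At (232, 779): z_contact = 51.74 + 955.85 + 38.97 = 1046.56 m.
Depth below ground = 1261.2 − 1046.56 = 214.6 m.

214.6 m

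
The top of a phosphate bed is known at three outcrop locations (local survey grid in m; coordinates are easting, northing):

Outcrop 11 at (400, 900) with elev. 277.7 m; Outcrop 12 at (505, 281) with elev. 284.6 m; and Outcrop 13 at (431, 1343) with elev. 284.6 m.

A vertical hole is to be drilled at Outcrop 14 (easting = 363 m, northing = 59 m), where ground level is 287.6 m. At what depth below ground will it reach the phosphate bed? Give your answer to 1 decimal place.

20.6 m

Let the plane be z = a·easting + b·northing + c.
Outcrop 12−Outcrop 11: 105a − 619b = 6.9;  Outcrop 13−Outcrop 11: 31a + 443b = 6.9.
Solving gives a = 0.111527, b = 0.007771.
Then c = 277.7 − a·400 − b·900 = 226.09.
At (363, 59): z_contact = 40.48 + 0.46 + 226.09 = 267.04 m.
Depth below ground = 287.6 − 267.04 = 20.6 m.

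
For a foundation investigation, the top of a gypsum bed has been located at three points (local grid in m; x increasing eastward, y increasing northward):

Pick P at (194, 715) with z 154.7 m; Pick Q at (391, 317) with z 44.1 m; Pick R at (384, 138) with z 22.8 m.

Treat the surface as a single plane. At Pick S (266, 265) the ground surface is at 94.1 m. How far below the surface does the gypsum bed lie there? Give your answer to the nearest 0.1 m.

Two edge vectors: Pick P→Pick Q = (197, -398, -110.6), Pick P→Pick R = (190, -577, -131.9).
Normal n = (Pick P→Pick Q) × (Pick P→Pick R) = (-11320, 4970.3, -38049).
So ∂z/∂x = −n_x/n_z = −0.29751 and ∂z/∂y = −n_y/n_z = 0.13063.
Intercept c from Pick P: 154.7 + 57.72 − 93.40 = 119.02.
At (266, 265): z_contact = −79.14 + 34.62 + 119.02 = 74.50 m.
Depth below ground = 94.1 − 74.50 = 19.6 m.

19.6 m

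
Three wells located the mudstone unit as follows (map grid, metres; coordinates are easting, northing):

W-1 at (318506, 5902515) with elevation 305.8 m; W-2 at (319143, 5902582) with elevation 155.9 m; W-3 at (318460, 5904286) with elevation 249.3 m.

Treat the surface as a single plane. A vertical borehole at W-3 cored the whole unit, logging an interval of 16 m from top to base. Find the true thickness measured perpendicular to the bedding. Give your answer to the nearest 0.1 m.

Let the plane be z = a·easting + b·northing + c.
W-2−W-1: 637a + 67b = −149.9;  W-3−W-1: −46a + 1771b = −56.5.
Solving gives a = −0.23133, b = −0.03791.
|∇z| = √(a²+b²) = 0.23442, so dip δ = arctan(0.23442) = 13.19°.
True thickness = vertical thickness × cos δ = 16 × cos 13.19° = 15.6 m.

15.6 m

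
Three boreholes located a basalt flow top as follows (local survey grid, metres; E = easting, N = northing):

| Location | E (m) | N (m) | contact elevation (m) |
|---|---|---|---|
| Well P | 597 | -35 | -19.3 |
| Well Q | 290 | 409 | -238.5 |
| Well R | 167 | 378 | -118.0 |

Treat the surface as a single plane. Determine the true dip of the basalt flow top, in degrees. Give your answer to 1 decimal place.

51.0°

Two edge vectors: Well P→Well Q = (-307, 444, -219.2), Well P→Well R = (-430, 413, -98.7).
Normal n = (Well P→Well Q) × (Well P→Well R) = (46706.8, 63955.1, 64129).
So ∂z/∂E = −n_x/n_z = −0.72833 and ∂z/∂N = −n_y/n_z = −0.99729.
Gradient magnitude |∇z| = √(a² + b²) = √(0.53046 + 0.99458) = 1.23493.
True dip = arctan(1.23493) = 51.0°, dipping toward NE (azimuth ≈ 036°).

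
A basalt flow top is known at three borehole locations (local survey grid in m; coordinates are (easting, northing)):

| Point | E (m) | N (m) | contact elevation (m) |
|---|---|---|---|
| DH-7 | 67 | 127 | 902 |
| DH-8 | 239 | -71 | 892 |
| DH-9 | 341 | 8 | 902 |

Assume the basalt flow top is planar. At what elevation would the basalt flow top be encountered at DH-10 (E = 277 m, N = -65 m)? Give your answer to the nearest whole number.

Let the plane be z = a·E + b·N + c.
DH-8−DH-7: 172a − 198b = −10;  DH-9−DH-7: 274a − 119b = 0.
Solving gives a = 0.03522, b = 0.08110.
Then c = 902 − a·67 − b·127 = 889.34.
At (277, -65): z = 9.8 − 5.3 + 889.34 = 893.8 m.

894 m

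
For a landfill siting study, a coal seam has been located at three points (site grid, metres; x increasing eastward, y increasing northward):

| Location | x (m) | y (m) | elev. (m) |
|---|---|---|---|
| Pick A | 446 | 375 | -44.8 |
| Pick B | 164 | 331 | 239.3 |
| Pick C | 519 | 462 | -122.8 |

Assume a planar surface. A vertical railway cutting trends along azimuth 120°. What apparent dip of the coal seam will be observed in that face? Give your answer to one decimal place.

39.9°

Two edge vectors: Pick A→Pick B = (-282, -44, 284.1), Pick A→Pick C = (73, 87, -78).
Normal n = (Pick A→Pick B) × (Pick A→Pick C) = (-21284.7, -1256.7, -21322).
So ∂z/∂x = −n_x/n_z = −0.99825 and ∂z/∂y = −n_y/n_z = −0.05894.
Unit vector along 120° is (sin 120°, cos 120°) = (0.8660, -0.5000).
Slope in that direction = a·(0.8660) + b·(-0.5000) = −0.83504.
Apparent dip = arctan|0.83504| = 39.9° (true dip is 45.0°, so apparent ≤ true as expected).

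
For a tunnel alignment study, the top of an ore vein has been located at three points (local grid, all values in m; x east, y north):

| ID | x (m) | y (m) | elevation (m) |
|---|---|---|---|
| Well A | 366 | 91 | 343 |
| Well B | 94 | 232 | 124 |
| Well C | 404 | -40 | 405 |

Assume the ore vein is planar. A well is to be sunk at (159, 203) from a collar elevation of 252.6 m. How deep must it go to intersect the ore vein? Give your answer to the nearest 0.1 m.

77.6 m

Let the plane be z = a·x + b·y + c.
Well B−Well A: −272a + 141b = −219;  Well C−Well A: 38a − 131b = 62.
Solving gives a = 0.65888, b = −0.28216.
Then c = 343 − a·366 − b·91 = 127.53.
At (159, 203): z_contact = 104.76 − 57.28 + 127.53 = 175.01 m.
Depth below ground = 252.6 − 175.01 = 77.6 m.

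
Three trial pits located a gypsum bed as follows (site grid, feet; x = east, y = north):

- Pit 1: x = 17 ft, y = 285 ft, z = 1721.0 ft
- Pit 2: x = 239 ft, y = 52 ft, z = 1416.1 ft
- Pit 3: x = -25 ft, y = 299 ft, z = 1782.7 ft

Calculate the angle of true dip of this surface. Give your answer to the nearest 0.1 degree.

56.6°

Two edge vectors: Pit 1→Pit 2 = (222, -233, -304.9), Pit 1→Pit 3 = (-42, 14, 61.7).
Normal n = (Pit 1→Pit 2) × (Pit 1→Pit 3) = (-10107.5, -891.6, -6678).
So ∂z/∂x = −n_x/n_z = −1.51355 and ∂z/∂y = −n_y/n_z = −0.13351.
Gradient magnitude |∇z| = √(a² + b²) = √(2.29084 + 0.01783) = 1.51943.
True dip = arctan(1.51943) = 56.6°, dipping toward E (azimuth ≈ 085°).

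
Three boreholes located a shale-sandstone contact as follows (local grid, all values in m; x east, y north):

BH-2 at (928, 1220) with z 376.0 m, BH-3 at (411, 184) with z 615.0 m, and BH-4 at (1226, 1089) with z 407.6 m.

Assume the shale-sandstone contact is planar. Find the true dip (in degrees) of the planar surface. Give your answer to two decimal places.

13.10°

Two edge vectors: BH-2→BH-3 = (-517, -1036, 239), BH-2→BH-4 = (298, -131, 31.6).
Normal n = (BH-2→BH-3) × (BH-2→BH-4) = (-1428.6, 87559.2, 376455).
So ∂z/∂x = −n_x/n_z = 0.00379 and ∂z/∂y = −n_y/n_z = −0.23259.
Gradient magnitude |∇z| = √(a² + b²) = √(0.00001 + 0.05410) = 0.23262.
True dip = arctan(0.23262) = 13.10°, dipping toward N (azimuth ≈ 359°).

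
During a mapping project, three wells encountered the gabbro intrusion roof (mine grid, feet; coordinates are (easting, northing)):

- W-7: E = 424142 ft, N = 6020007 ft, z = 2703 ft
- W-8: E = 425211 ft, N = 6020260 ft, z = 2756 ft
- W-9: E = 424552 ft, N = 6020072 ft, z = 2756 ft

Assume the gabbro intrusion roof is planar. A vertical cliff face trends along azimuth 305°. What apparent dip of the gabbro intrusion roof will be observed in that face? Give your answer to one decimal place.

Two edge vectors: W-7→W-8 = (1069, 253, 53), W-7→W-9 = (410, 65, 53).
Normal n = (W-7→W-8) × (W-7→W-9) = (9964, -34927, -34245).
So ∂z/∂E = −n_x/n_z = 0.29096 and ∂z/∂N = −n_y/n_z = −1.01992.
Unit vector along 305° is (sin 305°, cos 305°) = (-0.8192, 0.5736).
Slope in that direction = a·(-0.8192) + b·(0.5736) = −0.82334.
Apparent dip = arctan|0.82334| = 39.5° (true dip is 46.7°, so apparent ≤ true as expected).

39.5°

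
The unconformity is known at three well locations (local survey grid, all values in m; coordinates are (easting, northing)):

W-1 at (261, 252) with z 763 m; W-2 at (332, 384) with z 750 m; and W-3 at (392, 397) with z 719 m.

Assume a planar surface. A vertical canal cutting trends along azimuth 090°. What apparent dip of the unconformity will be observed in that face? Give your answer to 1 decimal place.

29.3°

Let the plane be z = a·E + b·N + c.
W-2−W-1: 71a + 132b = −13;  W-3−W-1: 131a + 145b = −44.
Solving gives a = −0.56067, b = 0.20309.
Unit vector along 090° is (sin 90°, cos 90°) = (1.0000, 0.0000).
Slope in that direction = a·(1.0000) + b·(0.0000) = −0.56067.
Apparent dip = arctan|0.56067| = 29.3° (true dip is 30.8°, so apparent ≤ true as expected).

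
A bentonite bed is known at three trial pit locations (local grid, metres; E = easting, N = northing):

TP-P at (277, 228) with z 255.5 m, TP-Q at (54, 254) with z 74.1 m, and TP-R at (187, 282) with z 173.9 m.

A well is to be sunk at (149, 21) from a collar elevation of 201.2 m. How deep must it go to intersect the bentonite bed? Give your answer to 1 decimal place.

7.0 m

Let the plane be z = a·E + b·N + c.
TP-Q−TP-P: −223a + 26b = −181.4;  TP-R−TP-P: −90a + 54b = −81.6.
Solving gives a = 0.79097, b = −0.19283.
Then c = 255.5 − a·277 − b·228 = 80.37.
At (149, 21): z_contact = 117.85 − 4.05 + 80.37 = 194.17 m.
Depth below ground = 201.2 − 194.17 = 7.0 m.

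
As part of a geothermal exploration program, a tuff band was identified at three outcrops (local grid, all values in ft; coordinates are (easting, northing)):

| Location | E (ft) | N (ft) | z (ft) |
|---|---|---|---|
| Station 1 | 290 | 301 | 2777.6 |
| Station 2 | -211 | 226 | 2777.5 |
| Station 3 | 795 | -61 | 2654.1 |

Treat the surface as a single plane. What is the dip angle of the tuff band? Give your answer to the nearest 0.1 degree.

15.9°

Let the plane be z = a·E + b·N + c.
Station 2−Station 1: −501a − 75b = −0.1;  Station 3−Station 1: 505a − 362b = −123.5.
Solving gives a = −0.04208, b = 0.28245.
Gradient magnitude |∇z| = √(a² + b²) = √(0.00177 + 0.07978) = 0.28557.
True dip = arctan(0.28557) = 15.9°, dipping toward S (azimuth ≈ 172°).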